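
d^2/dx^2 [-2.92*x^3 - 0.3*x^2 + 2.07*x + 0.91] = -17.52*x - 0.6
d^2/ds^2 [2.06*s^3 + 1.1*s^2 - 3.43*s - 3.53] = 12.36*s + 2.2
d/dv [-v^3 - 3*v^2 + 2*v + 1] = -3*v^2 - 6*v + 2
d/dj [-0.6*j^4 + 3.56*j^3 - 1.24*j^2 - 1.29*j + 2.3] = -2.4*j^3 + 10.68*j^2 - 2.48*j - 1.29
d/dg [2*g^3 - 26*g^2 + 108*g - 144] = 6*g^2 - 52*g + 108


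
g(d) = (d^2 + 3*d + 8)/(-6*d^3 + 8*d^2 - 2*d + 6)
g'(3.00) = 0.27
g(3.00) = -0.29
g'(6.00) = 0.02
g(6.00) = -0.06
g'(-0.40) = 1.36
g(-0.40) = 0.82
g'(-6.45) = 0.00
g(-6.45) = 0.02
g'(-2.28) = 0.04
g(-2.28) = 0.05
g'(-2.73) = 0.02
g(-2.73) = 0.04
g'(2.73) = 0.43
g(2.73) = -0.38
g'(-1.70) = 0.12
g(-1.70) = 0.09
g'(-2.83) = 0.02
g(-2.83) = 0.04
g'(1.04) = 2.61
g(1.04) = 2.10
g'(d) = (2*d + 3)/(-6*d^3 + 8*d^2 - 2*d + 6) + (d^2 + 3*d + 8)*(18*d^2 - 16*d + 2)/(-6*d^3 + 8*d^2 - 2*d + 6)^2 = (3*d^4 + 18*d^3 + 59*d^2 - 58*d + 17)/(2*(9*d^6 - 24*d^5 + 22*d^4 - 26*d^3 + 25*d^2 - 6*d + 9))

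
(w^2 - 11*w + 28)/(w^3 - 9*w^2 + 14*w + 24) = (w - 7)/(w^2 - 5*w - 6)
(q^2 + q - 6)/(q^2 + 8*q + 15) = (q - 2)/(q + 5)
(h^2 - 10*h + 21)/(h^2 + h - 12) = (h - 7)/(h + 4)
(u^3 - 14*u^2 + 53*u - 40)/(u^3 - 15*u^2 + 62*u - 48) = (u - 5)/(u - 6)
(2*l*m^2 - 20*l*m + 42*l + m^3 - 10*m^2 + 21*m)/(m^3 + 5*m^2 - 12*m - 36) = (2*l*m - 14*l + m^2 - 7*m)/(m^2 + 8*m + 12)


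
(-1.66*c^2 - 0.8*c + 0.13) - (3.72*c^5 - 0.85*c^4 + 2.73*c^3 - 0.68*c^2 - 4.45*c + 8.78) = -3.72*c^5 + 0.85*c^4 - 2.73*c^3 - 0.98*c^2 + 3.65*c - 8.65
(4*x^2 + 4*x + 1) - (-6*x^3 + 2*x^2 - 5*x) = 6*x^3 + 2*x^2 + 9*x + 1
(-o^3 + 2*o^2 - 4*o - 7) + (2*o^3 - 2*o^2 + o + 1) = o^3 - 3*o - 6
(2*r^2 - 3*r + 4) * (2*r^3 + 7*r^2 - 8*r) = 4*r^5 + 8*r^4 - 29*r^3 + 52*r^2 - 32*r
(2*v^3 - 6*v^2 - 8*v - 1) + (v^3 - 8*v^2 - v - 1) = 3*v^3 - 14*v^2 - 9*v - 2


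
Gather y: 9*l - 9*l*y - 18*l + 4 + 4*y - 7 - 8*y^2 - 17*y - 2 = -9*l - 8*y^2 + y*(-9*l - 13) - 5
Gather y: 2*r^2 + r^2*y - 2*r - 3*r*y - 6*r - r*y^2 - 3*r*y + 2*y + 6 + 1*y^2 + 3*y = 2*r^2 - 8*r + y^2*(1 - r) + y*(r^2 - 6*r + 5) + 6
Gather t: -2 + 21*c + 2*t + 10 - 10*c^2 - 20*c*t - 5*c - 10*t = -10*c^2 + 16*c + t*(-20*c - 8) + 8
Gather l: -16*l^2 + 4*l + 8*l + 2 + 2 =-16*l^2 + 12*l + 4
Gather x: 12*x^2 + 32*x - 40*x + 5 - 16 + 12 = 12*x^2 - 8*x + 1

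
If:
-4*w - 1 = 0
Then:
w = -1/4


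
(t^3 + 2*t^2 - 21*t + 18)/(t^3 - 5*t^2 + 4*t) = (t^2 + 3*t - 18)/(t*(t - 4))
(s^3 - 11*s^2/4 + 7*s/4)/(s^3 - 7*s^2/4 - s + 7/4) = s/(s + 1)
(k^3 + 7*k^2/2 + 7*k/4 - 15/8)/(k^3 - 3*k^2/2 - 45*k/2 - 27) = (k^2 + 2*k - 5/4)/(k^2 - 3*k - 18)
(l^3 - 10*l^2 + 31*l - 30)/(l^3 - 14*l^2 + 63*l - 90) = (l - 2)/(l - 6)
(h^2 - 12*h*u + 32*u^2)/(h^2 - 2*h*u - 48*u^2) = (h - 4*u)/(h + 6*u)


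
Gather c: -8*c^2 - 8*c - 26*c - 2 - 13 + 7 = -8*c^2 - 34*c - 8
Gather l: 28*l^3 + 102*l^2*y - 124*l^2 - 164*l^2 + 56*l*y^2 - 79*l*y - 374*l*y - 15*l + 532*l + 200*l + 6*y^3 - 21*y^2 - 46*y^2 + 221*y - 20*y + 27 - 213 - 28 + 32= 28*l^3 + l^2*(102*y - 288) + l*(56*y^2 - 453*y + 717) + 6*y^3 - 67*y^2 + 201*y - 182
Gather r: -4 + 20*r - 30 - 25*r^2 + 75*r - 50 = -25*r^2 + 95*r - 84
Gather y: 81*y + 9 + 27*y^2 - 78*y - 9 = 27*y^2 + 3*y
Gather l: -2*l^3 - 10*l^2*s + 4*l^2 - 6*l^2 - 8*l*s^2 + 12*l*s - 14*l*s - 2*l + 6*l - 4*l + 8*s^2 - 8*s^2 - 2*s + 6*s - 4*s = -2*l^3 + l^2*(-10*s - 2) + l*(-8*s^2 - 2*s)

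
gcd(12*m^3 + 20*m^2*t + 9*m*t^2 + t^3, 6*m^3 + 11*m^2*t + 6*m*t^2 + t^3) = 2*m^2 + 3*m*t + t^2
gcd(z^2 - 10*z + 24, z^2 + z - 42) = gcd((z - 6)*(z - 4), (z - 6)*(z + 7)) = z - 6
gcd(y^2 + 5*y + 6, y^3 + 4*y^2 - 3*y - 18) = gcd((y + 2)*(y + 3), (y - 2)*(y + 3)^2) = y + 3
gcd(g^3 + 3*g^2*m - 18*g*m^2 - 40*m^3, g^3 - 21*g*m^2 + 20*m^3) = g^2 + g*m - 20*m^2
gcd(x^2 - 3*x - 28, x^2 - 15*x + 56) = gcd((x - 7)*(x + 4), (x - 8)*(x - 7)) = x - 7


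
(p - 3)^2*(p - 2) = p^3 - 8*p^2 + 21*p - 18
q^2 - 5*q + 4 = (q - 4)*(q - 1)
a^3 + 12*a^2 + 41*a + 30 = (a + 1)*(a + 5)*(a + 6)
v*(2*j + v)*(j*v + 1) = 2*j^2*v^2 + j*v^3 + 2*j*v + v^2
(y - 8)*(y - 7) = y^2 - 15*y + 56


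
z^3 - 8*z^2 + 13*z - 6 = (z - 6)*(z - 1)^2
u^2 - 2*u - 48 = (u - 8)*(u + 6)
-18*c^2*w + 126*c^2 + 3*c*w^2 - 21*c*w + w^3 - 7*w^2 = (-3*c + w)*(6*c + w)*(w - 7)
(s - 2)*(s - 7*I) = s^2 - 2*s - 7*I*s + 14*I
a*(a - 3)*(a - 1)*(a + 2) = a^4 - 2*a^3 - 5*a^2 + 6*a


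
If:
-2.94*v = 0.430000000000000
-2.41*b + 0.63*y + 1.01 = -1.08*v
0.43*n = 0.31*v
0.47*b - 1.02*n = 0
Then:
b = -0.23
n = -0.11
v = -0.15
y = -2.23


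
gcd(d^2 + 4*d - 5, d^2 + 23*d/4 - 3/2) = 1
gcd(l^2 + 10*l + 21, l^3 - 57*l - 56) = l + 7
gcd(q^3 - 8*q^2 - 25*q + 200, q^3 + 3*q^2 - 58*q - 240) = q^2 - 3*q - 40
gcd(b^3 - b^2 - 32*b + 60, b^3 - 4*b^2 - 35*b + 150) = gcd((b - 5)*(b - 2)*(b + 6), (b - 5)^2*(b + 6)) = b^2 + b - 30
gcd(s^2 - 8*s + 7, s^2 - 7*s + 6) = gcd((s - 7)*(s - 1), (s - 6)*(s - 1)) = s - 1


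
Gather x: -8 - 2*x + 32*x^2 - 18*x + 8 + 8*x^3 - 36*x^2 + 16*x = 8*x^3 - 4*x^2 - 4*x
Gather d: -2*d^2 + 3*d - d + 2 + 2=-2*d^2 + 2*d + 4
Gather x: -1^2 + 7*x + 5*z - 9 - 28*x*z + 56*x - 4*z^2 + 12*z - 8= x*(63 - 28*z) - 4*z^2 + 17*z - 18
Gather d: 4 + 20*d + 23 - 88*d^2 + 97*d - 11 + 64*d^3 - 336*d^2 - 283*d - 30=64*d^3 - 424*d^2 - 166*d - 14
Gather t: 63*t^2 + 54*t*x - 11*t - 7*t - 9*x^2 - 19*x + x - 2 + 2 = 63*t^2 + t*(54*x - 18) - 9*x^2 - 18*x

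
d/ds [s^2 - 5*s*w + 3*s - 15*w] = 2*s - 5*w + 3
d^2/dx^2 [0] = 0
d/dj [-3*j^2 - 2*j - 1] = -6*j - 2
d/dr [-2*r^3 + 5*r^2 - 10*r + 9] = -6*r^2 + 10*r - 10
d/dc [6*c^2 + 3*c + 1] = 12*c + 3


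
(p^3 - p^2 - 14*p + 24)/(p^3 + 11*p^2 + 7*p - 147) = (p^2 + 2*p - 8)/(p^2 + 14*p + 49)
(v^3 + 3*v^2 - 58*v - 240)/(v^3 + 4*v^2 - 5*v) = (v^2 - 2*v - 48)/(v*(v - 1))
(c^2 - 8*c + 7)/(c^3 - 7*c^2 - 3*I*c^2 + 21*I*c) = (c - 1)/(c*(c - 3*I))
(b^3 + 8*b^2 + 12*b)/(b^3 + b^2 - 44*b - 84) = b/(b - 7)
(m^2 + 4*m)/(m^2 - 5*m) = (m + 4)/(m - 5)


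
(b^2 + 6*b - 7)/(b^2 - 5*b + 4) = (b + 7)/(b - 4)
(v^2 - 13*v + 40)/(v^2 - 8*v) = (v - 5)/v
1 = 1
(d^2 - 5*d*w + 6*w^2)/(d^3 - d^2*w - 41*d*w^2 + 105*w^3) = (-d + 2*w)/(-d^2 - 2*d*w + 35*w^2)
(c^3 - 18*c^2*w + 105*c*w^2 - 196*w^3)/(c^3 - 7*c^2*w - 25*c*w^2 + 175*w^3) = (-c^2 + 11*c*w - 28*w^2)/(-c^2 + 25*w^2)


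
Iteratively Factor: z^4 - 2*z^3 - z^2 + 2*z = (z)*(z^3 - 2*z^2 - z + 2) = z*(z + 1)*(z^2 - 3*z + 2) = z*(z - 1)*(z + 1)*(z - 2)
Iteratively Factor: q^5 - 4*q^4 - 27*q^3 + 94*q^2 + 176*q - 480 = (q - 5)*(q^4 + q^3 - 22*q^2 - 16*q + 96) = (q - 5)*(q - 4)*(q^3 + 5*q^2 - 2*q - 24) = (q - 5)*(q - 4)*(q - 2)*(q^2 + 7*q + 12) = (q - 5)*(q - 4)*(q - 2)*(q + 4)*(q + 3)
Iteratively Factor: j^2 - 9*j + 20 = (j - 5)*(j - 4)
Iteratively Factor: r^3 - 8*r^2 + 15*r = (r - 3)*(r^2 - 5*r) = (r - 5)*(r - 3)*(r)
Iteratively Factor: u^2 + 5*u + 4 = (u + 1)*(u + 4)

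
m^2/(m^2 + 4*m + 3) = m^2/(m^2 + 4*m + 3)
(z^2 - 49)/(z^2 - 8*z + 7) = (z + 7)/(z - 1)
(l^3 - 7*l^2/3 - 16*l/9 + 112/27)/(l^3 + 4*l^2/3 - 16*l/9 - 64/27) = (3*l - 7)/(3*l + 4)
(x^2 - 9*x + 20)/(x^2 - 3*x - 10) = (x - 4)/(x + 2)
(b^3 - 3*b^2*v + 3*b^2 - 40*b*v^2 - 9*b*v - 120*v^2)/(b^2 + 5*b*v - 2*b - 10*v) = (b^2 - 8*b*v + 3*b - 24*v)/(b - 2)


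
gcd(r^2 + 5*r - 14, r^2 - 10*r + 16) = r - 2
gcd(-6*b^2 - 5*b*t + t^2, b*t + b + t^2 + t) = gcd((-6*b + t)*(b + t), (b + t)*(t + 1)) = b + t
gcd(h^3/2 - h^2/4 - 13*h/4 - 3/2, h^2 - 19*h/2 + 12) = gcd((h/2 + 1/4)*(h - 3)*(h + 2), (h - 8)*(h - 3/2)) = 1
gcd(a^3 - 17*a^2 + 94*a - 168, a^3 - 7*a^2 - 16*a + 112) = a^2 - 11*a + 28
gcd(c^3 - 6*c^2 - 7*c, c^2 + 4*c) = c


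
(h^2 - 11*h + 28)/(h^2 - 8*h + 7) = (h - 4)/(h - 1)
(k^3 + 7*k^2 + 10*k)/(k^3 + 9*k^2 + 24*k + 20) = k/(k + 2)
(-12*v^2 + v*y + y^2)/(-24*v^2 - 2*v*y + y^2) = (-3*v + y)/(-6*v + y)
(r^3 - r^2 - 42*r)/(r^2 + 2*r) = (r^2 - r - 42)/(r + 2)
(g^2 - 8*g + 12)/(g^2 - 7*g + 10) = (g - 6)/(g - 5)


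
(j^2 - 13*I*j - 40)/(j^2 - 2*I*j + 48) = (j - 5*I)/(j + 6*I)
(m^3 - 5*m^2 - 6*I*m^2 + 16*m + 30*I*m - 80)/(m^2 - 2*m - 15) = (m^2 - 6*I*m + 16)/(m + 3)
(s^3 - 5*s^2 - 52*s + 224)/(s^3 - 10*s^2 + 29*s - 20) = (s^2 - s - 56)/(s^2 - 6*s + 5)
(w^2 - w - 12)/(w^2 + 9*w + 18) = (w - 4)/(w + 6)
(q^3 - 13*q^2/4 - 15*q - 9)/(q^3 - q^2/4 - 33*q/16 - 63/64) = 16*(q^2 - 4*q - 12)/(16*q^2 - 16*q - 21)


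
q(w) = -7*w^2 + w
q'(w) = 1 - 14*w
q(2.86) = -54.40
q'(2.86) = -39.04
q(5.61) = -214.69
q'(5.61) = -77.54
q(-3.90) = -110.37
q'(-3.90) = 55.60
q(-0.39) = -1.45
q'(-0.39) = 6.46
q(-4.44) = -142.44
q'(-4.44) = 63.16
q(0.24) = -0.16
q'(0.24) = -2.36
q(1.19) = -8.72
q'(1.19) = -15.66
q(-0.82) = -5.53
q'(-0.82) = 12.48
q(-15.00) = -1590.00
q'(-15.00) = 211.00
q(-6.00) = -258.00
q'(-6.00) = 85.00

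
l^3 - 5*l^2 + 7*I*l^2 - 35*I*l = l*(l - 5)*(l + 7*I)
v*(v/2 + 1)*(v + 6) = v^3/2 + 4*v^2 + 6*v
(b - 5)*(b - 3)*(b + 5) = b^3 - 3*b^2 - 25*b + 75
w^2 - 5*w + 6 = (w - 3)*(w - 2)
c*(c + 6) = c^2 + 6*c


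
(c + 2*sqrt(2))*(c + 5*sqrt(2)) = c^2 + 7*sqrt(2)*c + 20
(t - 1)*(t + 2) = t^2 + t - 2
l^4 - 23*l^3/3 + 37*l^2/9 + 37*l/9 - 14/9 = (l - 7)*(l - 1)*(l - 1/3)*(l + 2/3)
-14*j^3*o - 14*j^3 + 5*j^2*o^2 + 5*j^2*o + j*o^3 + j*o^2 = (-2*j + o)*(7*j + o)*(j*o + j)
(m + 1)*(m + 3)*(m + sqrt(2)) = m^3 + sqrt(2)*m^2 + 4*m^2 + 3*m + 4*sqrt(2)*m + 3*sqrt(2)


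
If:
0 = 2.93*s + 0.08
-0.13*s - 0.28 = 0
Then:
No Solution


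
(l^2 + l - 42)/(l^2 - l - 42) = (-l^2 - l + 42)/(-l^2 + l + 42)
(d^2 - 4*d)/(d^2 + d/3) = 3*(d - 4)/(3*d + 1)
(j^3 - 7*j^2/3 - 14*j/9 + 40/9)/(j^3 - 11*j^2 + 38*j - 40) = (j^2 - j/3 - 20/9)/(j^2 - 9*j + 20)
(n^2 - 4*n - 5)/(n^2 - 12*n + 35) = (n + 1)/(n - 7)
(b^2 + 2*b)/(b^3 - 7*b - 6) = b/(b^2 - 2*b - 3)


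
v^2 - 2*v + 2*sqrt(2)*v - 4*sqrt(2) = (v - 2)*(v + 2*sqrt(2))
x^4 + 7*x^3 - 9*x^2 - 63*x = x*(x - 3)*(x + 3)*(x + 7)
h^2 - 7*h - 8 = (h - 8)*(h + 1)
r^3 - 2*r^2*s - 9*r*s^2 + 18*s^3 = (r - 3*s)*(r - 2*s)*(r + 3*s)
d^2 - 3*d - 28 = (d - 7)*(d + 4)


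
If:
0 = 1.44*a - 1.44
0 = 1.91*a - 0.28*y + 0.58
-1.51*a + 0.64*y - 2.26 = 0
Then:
No Solution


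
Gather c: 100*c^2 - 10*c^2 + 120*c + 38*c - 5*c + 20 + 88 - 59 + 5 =90*c^2 + 153*c + 54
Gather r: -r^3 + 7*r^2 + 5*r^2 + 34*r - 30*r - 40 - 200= -r^3 + 12*r^2 + 4*r - 240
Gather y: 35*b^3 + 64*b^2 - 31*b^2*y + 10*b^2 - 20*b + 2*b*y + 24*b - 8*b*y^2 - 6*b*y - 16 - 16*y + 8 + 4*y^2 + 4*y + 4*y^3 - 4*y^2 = 35*b^3 + 74*b^2 - 8*b*y^2 + 4*b + 4*y^3 + y*(-31*b^2 - 4*b - 12) - 8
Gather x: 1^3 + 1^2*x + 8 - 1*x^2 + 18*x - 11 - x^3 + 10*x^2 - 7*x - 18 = -x^3 + 9*x^2 + 12*x - 20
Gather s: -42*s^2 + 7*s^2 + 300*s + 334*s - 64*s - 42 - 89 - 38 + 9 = -35*s^2 + 570*s - 160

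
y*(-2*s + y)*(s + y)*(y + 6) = -2*s^2*y^2 - 12*s^2*y - s*y^3 - 6*s*y^2 + y^4 + 6*y^3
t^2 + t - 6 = (t - 2)*(t + 3)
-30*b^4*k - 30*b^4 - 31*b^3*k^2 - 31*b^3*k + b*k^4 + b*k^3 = (-6*b + k)*(b + k)*(5*b + k)*(b*k + b)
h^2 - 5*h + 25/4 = (h - 5/2)^2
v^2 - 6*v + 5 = (v - 5)*(v - 1)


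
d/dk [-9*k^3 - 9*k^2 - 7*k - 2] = -27*k^2 - 18*k - 7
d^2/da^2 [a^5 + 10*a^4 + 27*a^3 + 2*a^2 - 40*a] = 20*a^3 + 120*a^2 + 162*a + 4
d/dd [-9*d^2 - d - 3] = -18*d - 1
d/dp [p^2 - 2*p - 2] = 2*p - 2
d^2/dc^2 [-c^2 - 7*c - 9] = -2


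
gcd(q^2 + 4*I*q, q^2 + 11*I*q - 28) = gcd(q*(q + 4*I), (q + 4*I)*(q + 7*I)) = q + 4*I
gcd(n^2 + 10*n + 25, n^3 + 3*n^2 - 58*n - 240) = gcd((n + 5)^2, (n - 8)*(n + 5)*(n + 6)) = n + 5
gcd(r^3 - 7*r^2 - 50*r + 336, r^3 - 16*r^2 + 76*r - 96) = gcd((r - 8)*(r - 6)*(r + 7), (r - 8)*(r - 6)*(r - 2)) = r^2 - 14*r + 48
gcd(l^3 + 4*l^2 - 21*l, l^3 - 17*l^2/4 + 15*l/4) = l^2 - 3*l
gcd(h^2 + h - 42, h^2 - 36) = h - 6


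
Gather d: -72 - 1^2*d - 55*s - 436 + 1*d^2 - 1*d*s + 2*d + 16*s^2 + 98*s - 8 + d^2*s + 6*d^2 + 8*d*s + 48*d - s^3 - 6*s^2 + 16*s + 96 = d^2*(s + 7) + d*(7*s + 49) - s^3 + 10*s^2 + 59*s - 420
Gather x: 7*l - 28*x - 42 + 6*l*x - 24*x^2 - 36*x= 7*l - 24*x^2 + x*(6*l - 64) - 42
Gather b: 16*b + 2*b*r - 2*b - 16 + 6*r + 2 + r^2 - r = b*(2*r + 14) + r^2 + 5*r - 14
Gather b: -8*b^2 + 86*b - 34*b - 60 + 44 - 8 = -8*b^2 + 52*b - 24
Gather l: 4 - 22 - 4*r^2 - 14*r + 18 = -4*r^2 - 14*r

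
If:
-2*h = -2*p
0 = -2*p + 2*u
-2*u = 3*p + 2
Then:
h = -2/5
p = -2/5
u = -2/5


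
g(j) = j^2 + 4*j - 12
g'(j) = 2*j + 4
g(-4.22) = -11.07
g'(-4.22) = -4.44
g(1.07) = -6.58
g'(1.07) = 6.14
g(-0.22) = -12.83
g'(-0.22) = 3.56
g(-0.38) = -13.38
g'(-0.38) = 3.24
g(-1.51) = -15.76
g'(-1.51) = 0.98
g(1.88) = -0.95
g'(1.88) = 7.76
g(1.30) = -5.11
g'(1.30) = 6.60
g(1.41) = -4.37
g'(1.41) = 6.82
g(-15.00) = 153.00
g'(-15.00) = -26.00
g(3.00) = 9.00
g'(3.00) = 10.00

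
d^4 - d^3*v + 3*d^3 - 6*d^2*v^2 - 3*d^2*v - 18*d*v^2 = d*(d + 3)*(d - 3*v)*(d + 2*v)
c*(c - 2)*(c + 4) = c^3 + 2*c^2 - 8*c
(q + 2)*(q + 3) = q^2 + 5*q + 6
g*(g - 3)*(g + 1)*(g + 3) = g^4 + g^3 - 9*g^2 - 9*g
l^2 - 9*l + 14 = (l - 7)*(l - 2)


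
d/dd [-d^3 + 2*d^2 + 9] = d*(4 - 3*d)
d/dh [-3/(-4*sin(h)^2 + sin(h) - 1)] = 3*(1 - 8*sin(h))*cos(h)/(4*sin(h)^2 - sin(h) + 1)^2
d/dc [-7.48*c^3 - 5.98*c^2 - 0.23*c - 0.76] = -22.44*c^2 - 11.96*c - 0.23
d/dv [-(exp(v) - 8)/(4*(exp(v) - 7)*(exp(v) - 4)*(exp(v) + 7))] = (exp(3*v) - 14*exp(2*v) + 32*exp(v) + 98)*exp(v)/(2*(exp(6*v) - 8*exp(5*v) - 82*exp(4*v) + 784*exp(3*v) + 833*exp(2*v) - 19208*exp(v) + 38416))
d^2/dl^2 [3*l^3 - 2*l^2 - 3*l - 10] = 18*l - 4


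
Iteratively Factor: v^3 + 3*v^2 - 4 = (v - 1)*(v^2 + 4*v + 4) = (v - 1)*(v + 2)*(v + 2)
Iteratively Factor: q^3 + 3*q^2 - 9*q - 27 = (q + 3)*(q^2 - 9) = (q + 3)^2*(q - 3)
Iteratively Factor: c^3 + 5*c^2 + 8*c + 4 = (c + 2)*(c^2 + 3*c + 2) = (c + 2)^2*(c + 1)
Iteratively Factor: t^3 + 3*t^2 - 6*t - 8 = (t - 2)*(t^2 + 5*t + 4) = (t - 2)*(t + 1)*(t + 4)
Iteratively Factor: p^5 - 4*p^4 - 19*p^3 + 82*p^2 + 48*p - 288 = (p - 3)*(p^4 - p^3 - 22*p^2 + 16*p + 96) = (p - 4)*(p - 3)*(p^3 + 3*p^2 - 10*p - 24) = (p - 4)*(p - 3)*(p + 2)*(p^2 + p - 12) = (p - 4)*(p - 3)*(p + 2)*(p + 4)*(p - 3)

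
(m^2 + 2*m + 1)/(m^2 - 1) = (m + 1)/(m - 1)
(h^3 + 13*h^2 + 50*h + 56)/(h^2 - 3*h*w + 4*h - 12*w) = (-h^2 - 9*h - 14)/(-h + 3*w)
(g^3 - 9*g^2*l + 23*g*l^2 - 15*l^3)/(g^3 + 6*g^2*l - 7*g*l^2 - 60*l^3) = (g^2 - 6*g*l + 5*l^2)/(g^2 + 9*g*l + 20*l^2)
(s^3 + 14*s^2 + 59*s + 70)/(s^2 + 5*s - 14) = (s^2 + 7*s + 10)/(s - 2)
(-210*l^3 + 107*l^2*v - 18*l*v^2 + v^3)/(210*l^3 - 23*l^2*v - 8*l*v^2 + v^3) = (-5*l + v)/(5*l + v)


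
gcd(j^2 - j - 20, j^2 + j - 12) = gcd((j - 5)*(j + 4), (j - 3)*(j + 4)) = j + 4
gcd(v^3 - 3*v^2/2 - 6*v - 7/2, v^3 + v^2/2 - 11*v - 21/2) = v^2 - 5*v/2 - 7/2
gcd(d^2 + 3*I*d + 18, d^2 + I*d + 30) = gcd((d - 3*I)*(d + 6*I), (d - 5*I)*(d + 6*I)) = d + 6*I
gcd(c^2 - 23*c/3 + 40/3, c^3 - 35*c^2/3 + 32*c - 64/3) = c - 8/3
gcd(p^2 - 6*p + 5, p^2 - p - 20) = p - 5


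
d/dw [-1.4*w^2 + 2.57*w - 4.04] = 2.57 - 2.8*w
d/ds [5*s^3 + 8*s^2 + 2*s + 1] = 15*s^2 + 16*s + 2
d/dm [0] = 0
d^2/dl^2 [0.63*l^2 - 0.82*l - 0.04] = 1.26000000000000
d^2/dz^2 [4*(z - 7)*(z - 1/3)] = 8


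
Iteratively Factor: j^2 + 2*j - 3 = (j + 3)*(j - 1)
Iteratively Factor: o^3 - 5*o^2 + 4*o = (o - 1)*(o^2 - 4*o) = o*(o - 1)*(o - 4)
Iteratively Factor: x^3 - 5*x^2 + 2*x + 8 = (x - 4)*(x^2 - x - 2) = (x - 4)*(x - 2)*(x + 1)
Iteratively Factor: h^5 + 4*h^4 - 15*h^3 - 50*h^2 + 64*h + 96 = (h + 4)*(h^4 - 15*h^2 + 10*h + 24) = (h + 4)^2*(h^3 - 4*h^2 + h + 6) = (h + 1)*(h + 4)^2*(h^2 - 5*h + 6) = (h - 3)*(h + 1)*(h + 4)^2*(h - 2)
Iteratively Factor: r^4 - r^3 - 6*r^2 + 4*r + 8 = (r - 2)*(r^3 + r^2 - 4*r - 4) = (r - 2)*(r + 1)*(r^2 - 4) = (r - 2)*(r + 1)*(r + 2)*(r - 2)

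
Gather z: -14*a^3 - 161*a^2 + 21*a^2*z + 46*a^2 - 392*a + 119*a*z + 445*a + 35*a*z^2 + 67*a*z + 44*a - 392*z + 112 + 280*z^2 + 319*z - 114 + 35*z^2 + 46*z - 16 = -14*a^3 - 115*a^2 + 97*a + z^2*(35*a + 315) + z*(21*a^2 + 186*a - 27) - 18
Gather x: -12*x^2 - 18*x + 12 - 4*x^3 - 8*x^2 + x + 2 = -4*x^3 - 20*x^2 - 17*x + 14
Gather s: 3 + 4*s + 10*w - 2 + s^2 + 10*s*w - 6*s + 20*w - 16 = s^2 + s*(10*w - 2) + 30*w - 15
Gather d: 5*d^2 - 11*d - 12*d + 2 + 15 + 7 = 5*d^2 - 23*d + 24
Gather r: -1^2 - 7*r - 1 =-7*r - 2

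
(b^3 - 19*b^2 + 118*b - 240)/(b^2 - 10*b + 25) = (b^2 - 14*b + 48)/(b - 5)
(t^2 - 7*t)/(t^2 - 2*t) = (t - 7)/(t - 2)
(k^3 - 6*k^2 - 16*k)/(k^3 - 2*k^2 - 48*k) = (k + 2)/(k + 6)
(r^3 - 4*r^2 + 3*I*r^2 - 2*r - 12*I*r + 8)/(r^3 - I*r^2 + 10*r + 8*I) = (r - 4)/(r - 4*I)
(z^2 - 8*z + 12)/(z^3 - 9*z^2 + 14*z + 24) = (z - 2)/(z^2 - 3*z - 4)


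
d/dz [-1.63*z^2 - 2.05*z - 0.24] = -3.26*z - 2.05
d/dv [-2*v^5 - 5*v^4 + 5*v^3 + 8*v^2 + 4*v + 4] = -10*v^4 - 20*v^3 + 15*v^2 + 16*v + 4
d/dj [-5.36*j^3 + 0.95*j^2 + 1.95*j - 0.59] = -16.08*j^2 + 1.9*j + 1.95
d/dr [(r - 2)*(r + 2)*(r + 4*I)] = 3*r^2 + 8*I*r - 4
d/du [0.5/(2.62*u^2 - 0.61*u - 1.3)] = (0.305 - 2.62*u)/(-2.62*u^2 + 0.61*u + 1.3)^2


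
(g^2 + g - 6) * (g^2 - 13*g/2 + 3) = g^4 - 11*g^3/2 - 19*g^2/2 + 42*g - 18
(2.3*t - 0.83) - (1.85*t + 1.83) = 0.45*t - 2.66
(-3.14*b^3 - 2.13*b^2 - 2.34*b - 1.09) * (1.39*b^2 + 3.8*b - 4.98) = -4.3646*b^5 - 14.8927*b^4 + 4.2906*b^3 + 0.200300000000001*b^2 + 7.5112*b + 5.4282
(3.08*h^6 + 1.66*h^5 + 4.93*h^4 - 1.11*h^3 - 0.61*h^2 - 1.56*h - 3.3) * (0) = 0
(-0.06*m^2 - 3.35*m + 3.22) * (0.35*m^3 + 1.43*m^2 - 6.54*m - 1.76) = -0.021*m^5 - 1.2583*m^4 - 3.2711*m^3 + 26.6192*m^2 - 15.1628*m - 5.6672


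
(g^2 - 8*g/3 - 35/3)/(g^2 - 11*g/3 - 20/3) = (3*g + 7)/(3*g + 4)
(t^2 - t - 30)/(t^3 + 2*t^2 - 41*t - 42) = (t + 5)/(t^2 + 8*t + 7)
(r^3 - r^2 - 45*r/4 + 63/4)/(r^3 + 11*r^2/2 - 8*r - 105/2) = (r - 3/2)/(r + 5)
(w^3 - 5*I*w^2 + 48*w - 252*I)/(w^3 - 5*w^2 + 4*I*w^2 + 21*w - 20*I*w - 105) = (w^2 - 12*I*w - 36)/(w^2 - w*(5 + 3*I) + 15*I)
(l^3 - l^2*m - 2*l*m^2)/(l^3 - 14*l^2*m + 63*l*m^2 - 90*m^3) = l*(l^2 - l*m - 2*m^2)/(l^3 - 14*l^2*m + 63*l*m^2 - 90*m^3)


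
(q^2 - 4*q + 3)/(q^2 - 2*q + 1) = (q - 3)/(q - 1)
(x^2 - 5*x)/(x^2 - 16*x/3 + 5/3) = 3*x/(3*x - 1)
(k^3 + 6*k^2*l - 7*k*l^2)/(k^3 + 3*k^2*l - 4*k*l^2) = (k + 7*l)/(k + 4*l)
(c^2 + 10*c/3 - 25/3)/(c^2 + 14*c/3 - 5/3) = (3*c - 5)/(3*c - 1)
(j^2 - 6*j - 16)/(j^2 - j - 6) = (j - 8)/(j - 3)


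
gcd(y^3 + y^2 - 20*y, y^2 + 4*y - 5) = y + 5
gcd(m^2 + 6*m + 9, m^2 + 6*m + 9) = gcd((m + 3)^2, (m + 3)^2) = m^2 + 6*m + 9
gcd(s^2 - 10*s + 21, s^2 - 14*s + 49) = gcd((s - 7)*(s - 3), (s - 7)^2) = s - 7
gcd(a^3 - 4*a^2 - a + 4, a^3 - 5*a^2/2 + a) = 1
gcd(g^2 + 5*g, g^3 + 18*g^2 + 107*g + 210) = g + 5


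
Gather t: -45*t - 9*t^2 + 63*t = -9*t^2 + 18*t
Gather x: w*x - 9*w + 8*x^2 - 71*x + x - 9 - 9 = -9*w + 8*x^2 + x*(w - 70) - 18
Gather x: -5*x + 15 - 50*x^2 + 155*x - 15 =-50*x^2 + 150*x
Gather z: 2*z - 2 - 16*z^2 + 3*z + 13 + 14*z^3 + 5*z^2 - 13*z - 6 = 14*z^3 - 11*z^2 - 8*z + 5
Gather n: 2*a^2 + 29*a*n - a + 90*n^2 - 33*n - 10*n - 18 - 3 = 2*a^2 - a + 90*n^2 + n*(29*a - 43) - 21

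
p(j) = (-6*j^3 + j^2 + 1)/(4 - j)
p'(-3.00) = -20.49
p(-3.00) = 24.57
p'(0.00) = 0.06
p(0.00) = 0.25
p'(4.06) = -101872.72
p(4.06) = 6400.95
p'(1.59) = -21.11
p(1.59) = -8.54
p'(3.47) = -1241.87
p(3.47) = -448.40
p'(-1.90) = -10.34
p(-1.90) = 7.76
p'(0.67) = -2.06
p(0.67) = -0.11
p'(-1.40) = -6.39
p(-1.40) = 3.60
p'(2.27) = -72.38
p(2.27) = -37.01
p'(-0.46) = -0.97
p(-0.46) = 0.40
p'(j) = (-18*j^2 + 2*j)/(4 - j) + (-6*j^3 + j^2 + 1)/(4 - j)^2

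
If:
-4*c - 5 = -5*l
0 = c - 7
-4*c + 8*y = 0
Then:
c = 7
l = 33/5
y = 7/2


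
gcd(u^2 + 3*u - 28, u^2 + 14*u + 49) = u + 7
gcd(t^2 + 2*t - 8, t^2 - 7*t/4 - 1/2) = t - 2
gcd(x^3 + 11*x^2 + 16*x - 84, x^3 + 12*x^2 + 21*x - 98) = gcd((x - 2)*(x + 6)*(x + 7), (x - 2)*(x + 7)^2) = x^2 + 5*x - 14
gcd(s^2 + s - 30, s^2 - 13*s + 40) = s - 5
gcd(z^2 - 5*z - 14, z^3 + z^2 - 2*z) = z + 2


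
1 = 1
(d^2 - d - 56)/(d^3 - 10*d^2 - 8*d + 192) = (d + 7)/(d^2 - 2*d - 24)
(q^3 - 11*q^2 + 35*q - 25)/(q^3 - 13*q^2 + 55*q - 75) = (q - 1)/(q - 3)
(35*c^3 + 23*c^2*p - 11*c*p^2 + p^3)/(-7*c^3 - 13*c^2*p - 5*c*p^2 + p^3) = (-5*c + p)/(c + p)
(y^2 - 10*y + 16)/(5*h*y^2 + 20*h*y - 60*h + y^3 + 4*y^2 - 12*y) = (y - 8)/(5*h*y + 30*h + y^2 + 6*y)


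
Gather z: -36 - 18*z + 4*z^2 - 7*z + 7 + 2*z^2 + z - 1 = 6*z^2 - 24*z - 30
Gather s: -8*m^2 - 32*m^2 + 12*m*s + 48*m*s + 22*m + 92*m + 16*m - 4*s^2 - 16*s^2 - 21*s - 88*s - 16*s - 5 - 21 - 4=-40*m^2 + 130*m - 20*s^2 + s*(60*m - 125) - 30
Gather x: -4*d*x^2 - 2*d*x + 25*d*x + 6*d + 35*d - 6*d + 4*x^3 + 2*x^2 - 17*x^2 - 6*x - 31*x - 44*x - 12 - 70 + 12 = 35*d + 4*x^3 + x^2*(-4*d - 15) + x*(23*d - 81) - 70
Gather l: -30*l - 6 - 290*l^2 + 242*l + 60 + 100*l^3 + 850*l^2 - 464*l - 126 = 100*l^3 + 560*l^2 - 252*l - 72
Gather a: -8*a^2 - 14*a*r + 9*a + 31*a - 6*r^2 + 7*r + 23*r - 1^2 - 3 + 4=-8*a^2 + a*(40 - 14*r) - 6*r^2 + 30*r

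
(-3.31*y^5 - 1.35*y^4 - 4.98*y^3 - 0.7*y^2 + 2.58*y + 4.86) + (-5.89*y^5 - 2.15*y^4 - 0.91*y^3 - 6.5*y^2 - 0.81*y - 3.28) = -9.2*y^5 - 3.5*y^4 - 5.89*y^3 - 7.2*y^2 + 1.77*y + 1.58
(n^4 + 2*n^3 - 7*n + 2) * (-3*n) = -3*n^5 - 6*n^4 + 21*n^2 - 6*n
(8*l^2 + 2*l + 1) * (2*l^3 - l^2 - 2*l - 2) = 16*l^5 - 4*l^4 - 16*l^3 - 21*l^2 - 6*l - 2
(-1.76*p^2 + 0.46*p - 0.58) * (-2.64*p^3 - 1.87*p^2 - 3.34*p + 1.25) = 4.6464*p^5 + 2.0768*p^4 + 6.5494*p^3 - 2.6518*p^2 + 2.5122*p - 0.725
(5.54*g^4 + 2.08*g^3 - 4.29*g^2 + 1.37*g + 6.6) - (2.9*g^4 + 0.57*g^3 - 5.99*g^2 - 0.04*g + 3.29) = 2.64*g^4 + 1.51*g^3 + 1.7*g^2 + 1.41*g + 3.31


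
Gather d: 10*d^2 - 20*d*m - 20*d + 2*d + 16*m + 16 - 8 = 10*d^2 + d*(-20*m - 18) + 16*m + 8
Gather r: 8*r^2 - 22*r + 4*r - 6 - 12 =8*r^2 - 18*r - 18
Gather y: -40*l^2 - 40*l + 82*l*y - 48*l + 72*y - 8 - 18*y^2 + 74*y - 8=-40*l^2 - 88*l - 18*y^2 + y*(82*l + 146) - 16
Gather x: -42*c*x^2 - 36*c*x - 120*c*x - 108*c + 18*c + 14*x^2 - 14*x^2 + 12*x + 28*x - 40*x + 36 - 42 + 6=-42*c*x^2 - 156*c*x - 90*c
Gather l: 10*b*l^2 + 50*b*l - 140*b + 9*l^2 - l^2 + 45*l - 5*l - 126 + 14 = -140*b + l^2*(10*b + 8) + l*(50*b + 40) - 112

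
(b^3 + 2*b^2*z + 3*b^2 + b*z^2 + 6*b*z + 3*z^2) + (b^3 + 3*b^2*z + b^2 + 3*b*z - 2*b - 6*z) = 2*b^3 + 5*b^2*z + 4*b^2 + b*z^2 + 9*b*z - 2*b + 3*z^2 - 6*z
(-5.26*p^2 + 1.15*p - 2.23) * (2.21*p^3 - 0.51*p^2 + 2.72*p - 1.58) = -11.6246*p^5 + 5.2241*p^4 - 19.822*p^3 + 12.5761*p^2 - 7.8826*p + 3.5234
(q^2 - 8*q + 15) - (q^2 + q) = 15 - 9*q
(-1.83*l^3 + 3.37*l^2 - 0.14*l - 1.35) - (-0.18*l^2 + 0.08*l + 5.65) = -1.83*l^3 + 3.55*l^2 - 0.22*l - 7.0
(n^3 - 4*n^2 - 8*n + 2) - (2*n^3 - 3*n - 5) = -n^3 - 4*n^2 - 5*n + 7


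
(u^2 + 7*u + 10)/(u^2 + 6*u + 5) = (u + 2)/(u + 1)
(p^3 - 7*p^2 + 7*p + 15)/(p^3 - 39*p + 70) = (p^2 - 2*p - 3)/(p^2 + 5*p - 14)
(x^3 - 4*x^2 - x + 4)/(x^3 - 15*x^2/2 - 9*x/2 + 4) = 2*(x^2 - 5*x + 4)/(2*x^2 - 17*x + 8)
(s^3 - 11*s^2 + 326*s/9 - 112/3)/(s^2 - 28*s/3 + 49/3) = (s^2 - 26*s/3 + 16)/(s - 7)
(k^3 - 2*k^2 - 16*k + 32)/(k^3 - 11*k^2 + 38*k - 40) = (k + 4)/(k - 5)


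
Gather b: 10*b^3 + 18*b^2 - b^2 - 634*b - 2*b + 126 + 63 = 10*b^3 + 17*b^2 - 636*b + 189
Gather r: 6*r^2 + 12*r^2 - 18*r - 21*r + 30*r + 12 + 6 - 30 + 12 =18*r^2 - 9*r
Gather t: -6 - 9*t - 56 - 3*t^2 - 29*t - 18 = -3*t^2 - 38*t - 80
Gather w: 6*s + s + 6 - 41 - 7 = 7*s - 42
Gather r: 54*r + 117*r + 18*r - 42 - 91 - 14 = 189*r - 147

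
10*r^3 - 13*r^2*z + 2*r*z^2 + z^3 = (-2*r + z)*(-r + z)*(5*r + z)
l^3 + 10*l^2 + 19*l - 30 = (l - 1)*(l + 5)*(l + 6)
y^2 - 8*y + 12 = (y - 6)*(y - 2)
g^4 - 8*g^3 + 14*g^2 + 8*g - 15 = (g - 5)*(g - 3)*(g - 1)*(g + 1)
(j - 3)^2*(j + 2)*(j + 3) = j^4 - j^3 - 15*j^2 + 9*j + 54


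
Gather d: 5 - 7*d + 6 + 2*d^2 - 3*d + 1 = 2*d^2 - 10*d + 12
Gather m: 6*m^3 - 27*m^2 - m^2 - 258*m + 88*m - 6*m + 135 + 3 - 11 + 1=6*m^3 - 28*m^2 - 176*m + 128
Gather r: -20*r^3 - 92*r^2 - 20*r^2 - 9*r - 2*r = -20*r^3 - 112*r^2 - 11*r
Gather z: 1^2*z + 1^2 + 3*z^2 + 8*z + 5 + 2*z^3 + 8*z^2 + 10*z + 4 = 2*z^3 + 11*z^2 + 19*z + 10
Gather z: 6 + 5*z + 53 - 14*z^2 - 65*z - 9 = -14*z^2 - 60*z + 50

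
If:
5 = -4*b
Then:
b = -5/4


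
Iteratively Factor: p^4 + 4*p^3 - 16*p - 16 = (p + 2)*(p^3 + 2*p^2 - 4*p - 8) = (p + 2)^2*(p^2 - 4) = (p + 2)^3*(p - 2)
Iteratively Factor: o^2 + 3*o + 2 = (o + 1)*(o + 2)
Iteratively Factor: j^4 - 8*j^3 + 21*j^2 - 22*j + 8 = (j - 4)*(j^3 - 4*j^2 + 5*j - 2) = (j - 4)*(j - 2)*(j^2 - 2*j + 1) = (j - 4)*(j - 2)*(j - 1)*(j - 1)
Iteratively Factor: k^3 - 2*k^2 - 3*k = (k)*(k^2 - 2*k - 3) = k*(k - 3)*(k + 1)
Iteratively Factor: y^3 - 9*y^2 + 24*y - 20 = (y - 2)*(y^2 - 7*y + 10) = (y - 2)^2*(y - 5)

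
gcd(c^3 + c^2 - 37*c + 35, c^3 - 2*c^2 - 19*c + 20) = c^2 - 6*c + 5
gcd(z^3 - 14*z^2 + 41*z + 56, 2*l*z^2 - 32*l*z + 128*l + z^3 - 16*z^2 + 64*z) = z - 8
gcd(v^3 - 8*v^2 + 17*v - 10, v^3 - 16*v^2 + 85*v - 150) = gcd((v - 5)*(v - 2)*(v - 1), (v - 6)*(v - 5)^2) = v - 5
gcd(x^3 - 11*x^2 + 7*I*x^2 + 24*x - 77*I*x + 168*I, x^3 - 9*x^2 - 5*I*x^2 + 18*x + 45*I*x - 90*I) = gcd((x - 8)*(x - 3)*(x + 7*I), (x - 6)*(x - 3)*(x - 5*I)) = x - 3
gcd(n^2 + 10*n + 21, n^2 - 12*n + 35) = 1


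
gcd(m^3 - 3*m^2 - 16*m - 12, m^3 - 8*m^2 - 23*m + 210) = m - 6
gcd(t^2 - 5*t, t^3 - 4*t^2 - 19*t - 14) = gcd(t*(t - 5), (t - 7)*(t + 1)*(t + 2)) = 1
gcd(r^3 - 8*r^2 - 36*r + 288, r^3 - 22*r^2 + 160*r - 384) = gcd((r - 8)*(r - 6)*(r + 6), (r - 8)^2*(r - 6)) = r^2 - 14*r + 48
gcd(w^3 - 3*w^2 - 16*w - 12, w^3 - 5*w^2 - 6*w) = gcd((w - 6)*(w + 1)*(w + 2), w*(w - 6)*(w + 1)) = w^2 - 5*w - 6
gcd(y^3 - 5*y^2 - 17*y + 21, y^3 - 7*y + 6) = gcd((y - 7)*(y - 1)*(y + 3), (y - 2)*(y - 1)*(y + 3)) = y^2 + 2*y - 3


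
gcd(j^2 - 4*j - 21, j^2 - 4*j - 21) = j^2 - 4*j - 21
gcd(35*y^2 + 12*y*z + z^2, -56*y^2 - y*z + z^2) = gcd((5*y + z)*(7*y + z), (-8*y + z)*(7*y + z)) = 7*y + z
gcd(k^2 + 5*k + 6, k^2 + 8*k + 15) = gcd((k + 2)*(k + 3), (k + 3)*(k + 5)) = k + 3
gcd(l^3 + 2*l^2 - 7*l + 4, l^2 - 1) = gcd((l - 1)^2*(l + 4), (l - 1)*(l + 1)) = l - 1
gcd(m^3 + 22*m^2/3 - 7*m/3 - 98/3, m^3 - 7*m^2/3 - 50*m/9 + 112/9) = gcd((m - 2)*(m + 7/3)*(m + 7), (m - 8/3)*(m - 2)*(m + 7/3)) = m^2 + m/3 - 14/3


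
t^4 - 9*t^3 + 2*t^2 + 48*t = t*(t - 8)*(t - 3)*(t + 2)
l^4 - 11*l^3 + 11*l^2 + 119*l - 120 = (l - 8)*(l - 5)*(l - 1)*(l + 3)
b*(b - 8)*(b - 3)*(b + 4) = b^4 - 7*b^3 - 20*b^2 + 96*b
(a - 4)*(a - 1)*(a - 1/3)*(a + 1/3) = a^4 - 5*a^3 + 35*a^2/9 + 5*a/9 - 4/9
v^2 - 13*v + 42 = (v - 7)*(v - 6)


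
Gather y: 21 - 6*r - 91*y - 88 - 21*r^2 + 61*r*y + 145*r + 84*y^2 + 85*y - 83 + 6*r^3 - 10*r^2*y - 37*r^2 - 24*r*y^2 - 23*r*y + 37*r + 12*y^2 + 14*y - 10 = 6*r^3 - 58*r^2 + 176*r + y^2*(96 - 24*r) + y*(-10*r^2 + 38*r + 8) - 160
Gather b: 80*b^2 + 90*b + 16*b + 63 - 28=80*b^2 + 106*b + 35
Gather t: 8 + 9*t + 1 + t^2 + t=t^2 + 10*t + 9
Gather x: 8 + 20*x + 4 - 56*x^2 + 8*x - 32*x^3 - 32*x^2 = -32*x^3 - 88*x^2 + 28*x + 12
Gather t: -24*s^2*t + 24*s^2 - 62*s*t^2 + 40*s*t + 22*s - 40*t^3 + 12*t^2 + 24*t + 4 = 24*s^2 + 22*s - 40*t^3 + t^2*(12 - 62*s) + t*(-24*s^2 + 40*s + 24) + 4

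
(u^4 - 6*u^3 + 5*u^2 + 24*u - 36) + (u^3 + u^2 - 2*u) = u^4 - 5*u^3 + 6*u^2 + 22*u - 36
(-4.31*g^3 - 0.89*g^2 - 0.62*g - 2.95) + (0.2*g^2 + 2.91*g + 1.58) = -4.31*g^3 - 0.69*g^2 + 2.29*g - 1.37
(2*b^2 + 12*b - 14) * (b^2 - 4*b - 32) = 2*b^4 + 4*b^3 - 126*b^2 - 328*b + 448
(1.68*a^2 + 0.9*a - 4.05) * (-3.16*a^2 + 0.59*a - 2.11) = -5.3088*a^4 - 1.8528*a^3 + 9.7842*a^2 - 4.2885*a + 8.5455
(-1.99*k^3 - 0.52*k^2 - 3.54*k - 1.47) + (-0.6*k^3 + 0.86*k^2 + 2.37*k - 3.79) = -2.59*k^3 + 0.34*k^2 - 1.17*k - 5.26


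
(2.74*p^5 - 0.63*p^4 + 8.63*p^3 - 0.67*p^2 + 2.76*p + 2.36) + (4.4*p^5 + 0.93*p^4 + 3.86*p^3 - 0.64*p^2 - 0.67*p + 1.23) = 7.14*p^5 + 0.3*p^4 + 12.49*p^3 - 1.31*p^2 + 2.09*p + 3.59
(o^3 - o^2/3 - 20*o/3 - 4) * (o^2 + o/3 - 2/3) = o^5 - 67*o^3/9 - 6*o^2 + 28*o/9 + 8/3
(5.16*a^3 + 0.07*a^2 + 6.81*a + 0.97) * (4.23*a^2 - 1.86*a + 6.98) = 21.8268*a^5 - 9.3015*a^4 + 64.6929*a^3 - 8.0749*a^2 + 45.7296*a + 6.7706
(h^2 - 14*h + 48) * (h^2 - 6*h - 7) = h^4 - 20*h^3 + 125*h^2 - 190*h - 336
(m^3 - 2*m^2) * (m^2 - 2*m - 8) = m^5 - 4*m^4 - 4*m^3 + 16*m^2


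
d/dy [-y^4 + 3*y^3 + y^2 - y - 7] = -4*y^3 + 9*y^2 + 2*y - 1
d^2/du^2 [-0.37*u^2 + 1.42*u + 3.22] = -0.740000000000000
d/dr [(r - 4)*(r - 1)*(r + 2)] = 3*r^2 - 6*r - 6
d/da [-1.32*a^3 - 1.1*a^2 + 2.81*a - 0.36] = -3.96*a^2 - 2.2*a + 2.81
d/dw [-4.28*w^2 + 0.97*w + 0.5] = 0.97 - 8.56*w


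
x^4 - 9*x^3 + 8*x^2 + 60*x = x*(x - 6)*(x - 5)*(x + 2)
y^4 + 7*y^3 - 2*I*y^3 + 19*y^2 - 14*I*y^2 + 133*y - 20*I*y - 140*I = (y + 7)*(y - 5*I)*(y - I)*(y + 4*I)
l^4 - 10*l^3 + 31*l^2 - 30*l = l*(l - 5)*(l - 3)*(l - 2)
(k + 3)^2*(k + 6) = k^3 + 12*k^2 + 45*k + 54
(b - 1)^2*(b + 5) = b^3 + 3*b^2 - 9*b + 5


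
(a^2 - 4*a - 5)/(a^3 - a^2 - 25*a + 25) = (a + 1)/(a^2 + 4*a - 5)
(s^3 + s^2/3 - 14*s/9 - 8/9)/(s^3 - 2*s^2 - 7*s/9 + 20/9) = (3*s + 2)/(3*s - 5)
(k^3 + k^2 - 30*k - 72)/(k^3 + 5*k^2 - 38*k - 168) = (k + 3)/(k + 7)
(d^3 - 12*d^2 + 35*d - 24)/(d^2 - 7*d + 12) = (d^2 - 9*d + 8)/(d - 4)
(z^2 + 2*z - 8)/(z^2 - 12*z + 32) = (z^2 + 2*z - 8)/(z^2 - 12*z + 32)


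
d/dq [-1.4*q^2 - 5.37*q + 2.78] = -2.8*q - 5.37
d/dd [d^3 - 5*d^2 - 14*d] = 3*d^2 - 10*d - 14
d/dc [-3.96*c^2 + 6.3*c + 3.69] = 6.3 - 7.92*c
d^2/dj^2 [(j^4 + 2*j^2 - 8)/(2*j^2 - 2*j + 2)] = (j^6 - 3*j^5 + 6*j^4 - 6*j^3 - 24*j^2 + 24*j + 2)/(j^6 - 3*j^5 + 6*j^4 - 7*j^3 + 6*j^2 - 3*j + 1)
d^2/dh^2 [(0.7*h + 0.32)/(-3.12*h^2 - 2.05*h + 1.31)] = (-(0.7*h + 0.32)*(6.24*h + 2.05)*(12.48*h + 4.1) + (13.104*h + 4.8668)*(3.12*h^2 + 2.05*h - 1.31))/(3.12*h^2 + 2.05*h - 1.31)^3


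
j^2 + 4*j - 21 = (j - 3)*(j + 7)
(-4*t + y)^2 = 16*t^2 - 8*t*y + y^2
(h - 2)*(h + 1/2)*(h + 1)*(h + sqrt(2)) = h^4 - h^3/2 + sqrt(2)*h^3 - 5*h^2/2 - sqrt(2)*h^2/2 - 5*sqrt(2)*h/2 - h - sqrt(2)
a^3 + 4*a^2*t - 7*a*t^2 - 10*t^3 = (a - 2*t)*(a + t)*(a + 5*t)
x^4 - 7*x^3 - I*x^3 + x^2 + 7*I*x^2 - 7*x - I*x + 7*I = (x - 7)*(x - I)^2*(x + I)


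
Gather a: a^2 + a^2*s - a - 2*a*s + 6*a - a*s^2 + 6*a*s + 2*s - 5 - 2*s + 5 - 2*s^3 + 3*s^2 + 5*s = a^2*(s + 1) + a*(-s^2 + 4*s + 5) - 2*s^3 + 3*s^2 + 5*s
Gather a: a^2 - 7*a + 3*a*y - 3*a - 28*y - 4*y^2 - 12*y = a^2 + a*(3*y - 10) - 4*y^2 - 40*y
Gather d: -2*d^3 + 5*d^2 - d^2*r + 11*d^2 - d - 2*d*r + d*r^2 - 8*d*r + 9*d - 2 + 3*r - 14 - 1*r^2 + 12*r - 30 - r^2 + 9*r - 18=-2*d^3 + d^2*(16 - r) + d*(r^2 - 10*r + 8) - 2*r^2 + 24*r - 64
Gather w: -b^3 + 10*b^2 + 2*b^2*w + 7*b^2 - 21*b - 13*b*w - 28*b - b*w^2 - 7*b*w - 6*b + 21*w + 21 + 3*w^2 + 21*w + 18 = -b^3 + 17*b^2 - 55*b + w^2*(3 - b) + w*(2*b^2 - 20*b + 42) + 39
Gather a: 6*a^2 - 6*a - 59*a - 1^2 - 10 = 6*a^2 - 65*a - 11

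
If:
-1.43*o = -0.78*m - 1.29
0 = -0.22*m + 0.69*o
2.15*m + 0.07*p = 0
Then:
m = -3.98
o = -1.27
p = 122.27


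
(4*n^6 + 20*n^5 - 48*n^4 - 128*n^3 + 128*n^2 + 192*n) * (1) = 4*n^6 + 20*n^5 - 48*n^4 - 128*n^3 + 128*n^2 + 192*n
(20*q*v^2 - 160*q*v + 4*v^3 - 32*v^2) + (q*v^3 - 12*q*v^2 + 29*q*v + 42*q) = q*v^3 + 8*q*v^2 - 131*q*v + 42*q + 4*v^3 - 32*v^2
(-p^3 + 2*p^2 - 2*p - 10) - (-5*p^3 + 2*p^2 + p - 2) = 4*p^3 - 3*p - 8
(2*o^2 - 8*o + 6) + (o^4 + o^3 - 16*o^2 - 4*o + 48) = o^4 + o^3 - 14*o^2 - 12*o + 54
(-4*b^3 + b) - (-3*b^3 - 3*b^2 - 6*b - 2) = -b^3 + 3*b^2 + 7*b + 2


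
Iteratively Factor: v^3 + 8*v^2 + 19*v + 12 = (v + 4)*(v^2 + 4*v + 3) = (v + 3)*(v + 4)*(v + 1)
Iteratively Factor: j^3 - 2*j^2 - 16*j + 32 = (j + 4)*(j^2 - 6*j + 8) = (j - 2)*(j + 4)*(j - 4)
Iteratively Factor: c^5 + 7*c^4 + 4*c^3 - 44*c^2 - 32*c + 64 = (c + 2)*(c^4 + 5*c^3 - 6*c^2 - 32*c + 32) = (c - 1)*(c + 2)*(c^3 + 6*c^2 - 32) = (c - 1)*(c + 2)*(c + 4)*(c^2 + 2*c - 8) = (c - 1)*(c + 2)*(c + 4)^2*(c - 2)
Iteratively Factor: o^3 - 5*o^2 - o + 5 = (o - 1)*(o^2 - 4*o - 5) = (o - 1)*(o + 1)*(o - 5)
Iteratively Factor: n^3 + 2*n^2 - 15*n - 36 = (n + 3)*(n^2 - n - 12) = (n - 4)*(n + 3)*(n + 3)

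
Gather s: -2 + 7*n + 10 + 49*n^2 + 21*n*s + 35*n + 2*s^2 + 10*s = 49*n^2 + 42*n + 2*s^2 + s*(21*n + 10) + 8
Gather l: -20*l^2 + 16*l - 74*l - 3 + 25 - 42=-20*l^2 - 58*l - 20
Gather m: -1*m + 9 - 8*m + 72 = 81 - 9*m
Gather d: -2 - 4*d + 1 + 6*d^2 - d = 6*d^2 - 5*d - 1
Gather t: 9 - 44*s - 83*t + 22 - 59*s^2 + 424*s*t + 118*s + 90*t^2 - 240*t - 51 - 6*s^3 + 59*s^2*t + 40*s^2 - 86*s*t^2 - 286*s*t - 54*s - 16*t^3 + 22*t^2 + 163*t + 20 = -6*s^3 - 19*s^2 + 20*s - 16*t^3 + t^2*(112 - 86*s) + t*(59*s^2 + 138*s - 160)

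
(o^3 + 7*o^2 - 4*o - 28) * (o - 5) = o^4 + 2*o^3 - 39*o^2 - 8*o + 140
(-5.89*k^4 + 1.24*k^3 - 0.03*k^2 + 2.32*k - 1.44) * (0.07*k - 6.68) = -0.4123*k^5 + 39.432*k^4 - 8.2853*k^3 + 0.3628*k^2 - 15.5984*k + 9.6192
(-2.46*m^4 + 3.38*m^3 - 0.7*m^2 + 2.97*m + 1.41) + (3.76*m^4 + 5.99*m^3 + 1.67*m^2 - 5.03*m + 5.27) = 1.3*m^4 + 9.37*m^3 + 0.97*m^2 - 2.06*m + 6.68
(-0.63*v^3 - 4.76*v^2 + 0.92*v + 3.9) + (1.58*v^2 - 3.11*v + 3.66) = -0.63*v^3 - 3.18*v^2 - 2.19*v + 7.56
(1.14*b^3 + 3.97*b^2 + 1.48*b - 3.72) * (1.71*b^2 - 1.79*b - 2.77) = 1.9494*b^5 + 4.7481*b^4 - 7.7333*b^3 - 20.0073*b^2 + 2.5592*b + 10.3044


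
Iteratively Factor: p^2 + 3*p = (p + 3)*(p)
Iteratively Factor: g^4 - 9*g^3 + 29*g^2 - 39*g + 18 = (g - 3)*(g^3 - 6*g^2 + 11*g - 6) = (g - 3)*(g - 1)*(g^2 - 5*g + 6) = (g - 3)*(g - 2)*(g - 1)*(g - 3)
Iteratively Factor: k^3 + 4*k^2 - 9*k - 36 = (k - 3)*(k^2 + 7*k + 12) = (k - 3)*(k + 4)*(k + 3)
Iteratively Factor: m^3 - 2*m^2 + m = (m - 1)*(m^2 - m) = m*(m - 1)*(m - 1)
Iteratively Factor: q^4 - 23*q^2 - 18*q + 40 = (q + 2)*(q^3 - 2*q^2 - 19*q + 20) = (q + 2)*(q + 4)*(q^2 - 6*q + 5) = (q - 5)*(q + 2)*(q + 4)*(q - 1)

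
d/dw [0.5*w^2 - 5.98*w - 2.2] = 1.0*w - 5.98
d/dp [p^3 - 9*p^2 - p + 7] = 3*p^2 - 18*p - 1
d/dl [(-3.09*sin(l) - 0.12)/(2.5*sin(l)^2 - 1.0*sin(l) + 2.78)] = (7.725*sin(l)^2 + 0.6*sin(l) - 8.7102)*cos(l)/(6.25*sin(l)^4 - 5.0*sin(l)^3 + 14.9*sin(l)^2 - 5.56*sin(l) + 7.7284)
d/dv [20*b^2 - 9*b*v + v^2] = -9*b + 2*v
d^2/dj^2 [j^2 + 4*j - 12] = 2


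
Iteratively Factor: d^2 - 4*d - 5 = (d - 5)*(d + 1)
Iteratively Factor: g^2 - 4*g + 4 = (g - 2)*(g - 2)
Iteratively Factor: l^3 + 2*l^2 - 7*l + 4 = (l + 4)*(l^2 - 2*l + 1) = (l - 1)*(l + 4)*(l - 1)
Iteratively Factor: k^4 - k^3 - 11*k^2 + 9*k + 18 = (k + 1)*(k^3 - 2*k^2 - 9*k + 18) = (k - 3)*(k + 1)*(k^2 + k - 6) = (k - 3)*(k + 1)*(k + 3)*(k - 2)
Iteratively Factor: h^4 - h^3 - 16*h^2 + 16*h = (h)*(h^3 - h^2 - 16*h + 16) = h*(h + 4)*(h^2 - 5*h + 4) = h*(h - 1)*(h + 4)*(h - 4)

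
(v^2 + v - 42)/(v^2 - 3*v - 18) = (v + 7)/(v + 3)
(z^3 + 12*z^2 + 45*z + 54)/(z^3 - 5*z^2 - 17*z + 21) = (z^2 + 9*z + 18)/(z^2 - 8*z + 7)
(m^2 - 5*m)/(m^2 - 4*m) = (m - 5)/(m - 4)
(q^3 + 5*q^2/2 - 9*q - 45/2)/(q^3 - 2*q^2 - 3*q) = (2*q^2 + 11*q + 15)/(2*q*(q + 1))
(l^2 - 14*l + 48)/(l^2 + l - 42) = (l - 8)/(l + 7)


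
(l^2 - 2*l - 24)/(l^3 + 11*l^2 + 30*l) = (l^2 - 2*l - 24)/(l*(l^2 + 11*l + 30))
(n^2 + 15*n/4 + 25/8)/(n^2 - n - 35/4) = (4*n + 5)/(2*(2*n - 7))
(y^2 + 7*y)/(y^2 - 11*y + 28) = y*(y + 7)/(y^2 - 11*y + 28)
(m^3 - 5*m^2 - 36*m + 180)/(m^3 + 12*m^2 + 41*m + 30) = (m^2 - 11*m + 30)/(m^2 + 6*m + 5)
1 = 1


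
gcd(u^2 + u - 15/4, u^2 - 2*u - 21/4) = 1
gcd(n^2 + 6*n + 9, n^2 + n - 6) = n + 3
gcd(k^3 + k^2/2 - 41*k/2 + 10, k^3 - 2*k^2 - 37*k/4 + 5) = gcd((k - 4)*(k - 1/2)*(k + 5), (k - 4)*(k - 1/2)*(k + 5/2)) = k^2 - 9*k/2 + 2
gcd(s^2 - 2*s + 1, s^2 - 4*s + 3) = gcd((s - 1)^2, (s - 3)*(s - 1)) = s - 1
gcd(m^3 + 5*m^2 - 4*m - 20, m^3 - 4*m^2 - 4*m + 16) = m^2 - 4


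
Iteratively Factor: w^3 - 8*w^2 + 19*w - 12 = (w - 4)*(w^2 - 4*w + 3) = (w - 4)*(w - 1)*(w - 3)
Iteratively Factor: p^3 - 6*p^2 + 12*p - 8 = (p - 2)*(p^2 - 4*p + 4) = (p - 2)^2*(p - 2)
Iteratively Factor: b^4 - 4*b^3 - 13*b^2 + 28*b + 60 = (b + 2)*(b^3 - 6*b^2 - b + 30) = (b - 5)*(b + 2)*(b^2 - b - 6) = (b - 5)*(b - 3)*(b + 2)*(b + 2)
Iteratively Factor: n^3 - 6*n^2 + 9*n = (n)*(n^2 - 6*n + 9) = n*(n - 3)*(n - 3)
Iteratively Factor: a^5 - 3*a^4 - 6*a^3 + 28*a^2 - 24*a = (a)*(a^4 - 3*a^3 - 6*a^2 + 28*a - 24) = a*(a - 2)*(a^3 - a^2 - 8*a + 12) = a*(a - 2)^2*(a^2 + a - 6) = a*(a - 2)^3*(a + 3)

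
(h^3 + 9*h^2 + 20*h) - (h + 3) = h^3 + 9*h^2 + 19*h - 3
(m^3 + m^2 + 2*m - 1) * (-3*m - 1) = -3*m^4 - 4*m^3 - 7*m^2 + m + 1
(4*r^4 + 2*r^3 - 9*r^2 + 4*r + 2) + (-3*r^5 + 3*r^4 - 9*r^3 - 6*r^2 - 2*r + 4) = -3*r^5 + 7*r^4 - 7*r^3 - 15*r^2 + 2*r + 6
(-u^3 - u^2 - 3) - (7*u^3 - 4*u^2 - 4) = -8*u^3 + 3*u^2 + 1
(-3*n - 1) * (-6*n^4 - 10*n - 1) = 18*n^5 + 6*n^4 + 30*n^2 + 13*n + 1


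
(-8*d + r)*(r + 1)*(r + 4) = -8*d*r^2 - 40*d*r - 32*d + r^3 + 5*r^2 + 4*r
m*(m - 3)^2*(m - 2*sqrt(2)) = m^4 - 6*m^3 - 2*sqrt(2)*m^3 + 9*m^2 + 12*sqrt(2)*m^2 - 18*sqrt(2)*m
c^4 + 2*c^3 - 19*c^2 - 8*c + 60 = (c - 3)*(c - 2)*(c + 2)*(c + 5)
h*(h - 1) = h^2 - h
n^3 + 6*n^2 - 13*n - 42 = (n - 3)*(n + 2)*(n + 7)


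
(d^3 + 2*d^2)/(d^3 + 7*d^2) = (d + 2)/(d + 7)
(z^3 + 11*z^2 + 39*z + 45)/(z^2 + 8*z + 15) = z + 3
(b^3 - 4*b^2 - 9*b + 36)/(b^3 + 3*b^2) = 1 - 7/b + 12/b^2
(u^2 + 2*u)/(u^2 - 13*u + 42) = u*(u + 2)/(u^2 - 13*u + 42)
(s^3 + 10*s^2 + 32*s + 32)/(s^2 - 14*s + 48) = (s^3 + 10*s^2 + 32*s + 32)/(s^2 - 14*s + 48)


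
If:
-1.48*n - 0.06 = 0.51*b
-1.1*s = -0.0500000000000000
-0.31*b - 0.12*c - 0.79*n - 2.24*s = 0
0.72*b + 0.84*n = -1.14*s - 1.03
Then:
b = -2.43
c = 0.18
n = 0.80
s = 0.05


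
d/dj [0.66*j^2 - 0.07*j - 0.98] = 1.32*j - 0.07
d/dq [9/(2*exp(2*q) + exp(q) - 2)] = (-36*exp(q) - 9)*exp(q)/(2*exp(2*q) + exp(q) - 2)^2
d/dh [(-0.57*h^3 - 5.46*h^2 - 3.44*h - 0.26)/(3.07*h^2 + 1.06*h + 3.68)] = (-1.7499*h^4 - 1.2084*h^3 - 1.5196*h^2 - 38.5892*h - 12.3836)/(9.4249*h^4 + 6.5084*h^3 + 23.7188*h^2 + 7.8016*h + 13.5424)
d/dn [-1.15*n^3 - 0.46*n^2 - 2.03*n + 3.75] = -3.45*n^2 - 0.92*n - 2.03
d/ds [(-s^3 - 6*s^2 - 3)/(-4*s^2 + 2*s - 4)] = (s^4 - s^3 + 6*s + 3/2)/(4*s^4 - 4*s^3 + 9*s^2 - 4*s + 4)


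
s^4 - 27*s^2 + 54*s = s*(s - 3)^2*(s + 6)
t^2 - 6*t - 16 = (t - 8)*(t + 2)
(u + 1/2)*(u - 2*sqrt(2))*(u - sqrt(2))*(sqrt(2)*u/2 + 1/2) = sqrt(2)*u^4/2 - 5*u^3/2 + sqrt(2)*u^3/4 - 5*u^2/4 + sqrt(2)*u^2/2 + sqrt(2)*u/4 + 2*u + 1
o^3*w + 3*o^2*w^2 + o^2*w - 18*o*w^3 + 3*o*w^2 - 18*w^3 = (o - 3*w)*(o + 6*w)*(o*w + w)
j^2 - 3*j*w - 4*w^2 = (j - 4*w)*(j + w)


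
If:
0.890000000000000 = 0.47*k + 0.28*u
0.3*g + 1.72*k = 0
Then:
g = 3.41560283687943*u - 10.8567375886525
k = 1.8936170212766 - 0.595744680851064*u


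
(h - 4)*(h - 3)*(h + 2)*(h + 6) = h^4 + h^3 - 32*h^2 + 12*h + 144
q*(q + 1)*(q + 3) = q^3 + 4*q^2 + 3*q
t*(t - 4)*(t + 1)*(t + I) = t^4 - 3*t^3 + I*t^3 - 4*t^2 - 3*I*t^2 - 4*I*t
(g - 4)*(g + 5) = g^2 + g - 20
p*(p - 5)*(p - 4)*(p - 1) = p^4 - 10*p^3 + 29*p^2 - 20*p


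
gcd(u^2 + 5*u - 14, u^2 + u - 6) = u - 2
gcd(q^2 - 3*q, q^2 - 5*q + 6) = q - 3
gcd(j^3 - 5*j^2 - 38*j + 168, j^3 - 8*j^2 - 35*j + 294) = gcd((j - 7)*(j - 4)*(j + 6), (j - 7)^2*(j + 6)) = j^2 - j - 42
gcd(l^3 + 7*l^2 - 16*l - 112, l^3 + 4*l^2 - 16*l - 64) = l^2 - 16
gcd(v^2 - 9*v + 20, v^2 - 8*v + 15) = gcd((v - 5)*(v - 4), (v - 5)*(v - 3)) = v - 5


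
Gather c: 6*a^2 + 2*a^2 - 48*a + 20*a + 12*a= 8*a^2 - 16*a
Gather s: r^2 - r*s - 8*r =r^2 - r*s - 8*r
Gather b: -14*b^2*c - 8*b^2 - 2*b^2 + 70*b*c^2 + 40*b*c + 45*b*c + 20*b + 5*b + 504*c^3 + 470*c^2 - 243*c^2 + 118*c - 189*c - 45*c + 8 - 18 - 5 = b^2*(-14*c - 10) + b*(70*c^2 + 85*c + 25) + 504*c^3 + 227*c^2 - 116*c - 15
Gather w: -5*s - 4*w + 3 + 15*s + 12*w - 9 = 10*s + 8*w - 6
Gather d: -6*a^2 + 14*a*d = -6*a^2 + 14*a*d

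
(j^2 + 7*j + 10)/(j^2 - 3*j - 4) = (j^2 + 7*j + 10)/(j^2 - 3*j - 4)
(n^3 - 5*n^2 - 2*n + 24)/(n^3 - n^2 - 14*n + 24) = (n^2 - 2*n - 8)/(n^2 + 2*n - 8)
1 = 1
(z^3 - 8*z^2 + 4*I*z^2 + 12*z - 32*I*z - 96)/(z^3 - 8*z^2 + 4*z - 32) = (z + 6*I)/(z + 2*I)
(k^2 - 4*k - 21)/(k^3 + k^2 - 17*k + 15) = (k^2 - 4*k - 21)/(k^3 + k^2 - 17*k + 15)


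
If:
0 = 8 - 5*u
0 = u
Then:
No Solution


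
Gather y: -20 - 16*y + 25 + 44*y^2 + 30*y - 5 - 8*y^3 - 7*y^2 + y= -8*y^3 + 37*y^2 + 15*y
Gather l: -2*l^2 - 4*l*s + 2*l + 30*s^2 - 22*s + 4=-2*l^2 + l*(2 - 4*s) + 30*s^2 - 22*s + 4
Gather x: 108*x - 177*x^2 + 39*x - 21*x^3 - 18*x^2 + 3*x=-21*x^3 - 195*x^2 + 150*x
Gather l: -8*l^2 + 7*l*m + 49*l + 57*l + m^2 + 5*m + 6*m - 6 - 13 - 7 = -8*l^2 + l*(7*m + 106) + m^2 + 11*m - 26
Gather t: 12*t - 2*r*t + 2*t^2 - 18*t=2*t^2 + t*(-2*r - 6)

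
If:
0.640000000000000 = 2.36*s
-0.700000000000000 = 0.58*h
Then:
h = -1.21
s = 0.27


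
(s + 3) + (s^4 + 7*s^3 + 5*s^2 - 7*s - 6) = s^4 + 7*s^3 + 5*s^2 - 6*s - 3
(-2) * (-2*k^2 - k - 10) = 4*k^2 + 2*k + 20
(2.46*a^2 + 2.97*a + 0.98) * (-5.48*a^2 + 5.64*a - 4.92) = -13.4808*a^4 - 2.4012*a^3 - 0.722799999999996*a^2 - 9.0852*a - 4.8216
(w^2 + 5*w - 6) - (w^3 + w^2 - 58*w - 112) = -w^3 + 63*w + 106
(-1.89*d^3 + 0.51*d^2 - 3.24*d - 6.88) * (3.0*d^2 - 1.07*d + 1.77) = -5.67*d^5 + 3.5523*d^4 - 13.611*d^3 - 16.2705*d^2 + 1.6268*d - 12.1776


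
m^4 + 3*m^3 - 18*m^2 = m^2*(m - 3)*(m + 6)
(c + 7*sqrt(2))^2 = c^2 + 14*sqrt(2)*c + 98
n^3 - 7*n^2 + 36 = (n - 6)*(n - 3)*(n + 2)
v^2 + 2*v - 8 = (v - 2)*(v + 4)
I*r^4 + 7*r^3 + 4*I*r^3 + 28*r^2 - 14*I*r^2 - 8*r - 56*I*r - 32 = (r + 4)*(r - 4*I)*(r - 2*I)*(I*r + 1)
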